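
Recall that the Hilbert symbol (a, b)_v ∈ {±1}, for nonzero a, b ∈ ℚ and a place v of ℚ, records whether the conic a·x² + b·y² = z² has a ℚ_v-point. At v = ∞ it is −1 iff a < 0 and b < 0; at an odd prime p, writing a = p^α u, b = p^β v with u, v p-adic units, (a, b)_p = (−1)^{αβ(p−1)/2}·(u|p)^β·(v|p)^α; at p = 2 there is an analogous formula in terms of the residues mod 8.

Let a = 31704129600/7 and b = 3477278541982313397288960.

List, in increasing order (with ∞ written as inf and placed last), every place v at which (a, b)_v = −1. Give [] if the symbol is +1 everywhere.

[2, 5, 7, 11]

(a, b) ≡ (6783, 15015) mod (ℚ^×)²; places V = {2, 3, 5, 7, 11, 13, 17, 19, ∞}.
(a,b)_2: α=6, β=16; u≡7, v≡7 (mod 8); ε(u)ε(v)=1·1, αω(v)=6·0, βω(u)=16·0; sum ≡ 1  ⇒  -1.
(a,b)_11: α=2, u≡6; β=5, v≡9 (mod 11); (6|11)=-1, (9|11)=+1; sign (−1)^0·-1^5·+1^2 = -1.
(a,b)_19: α=1, u≡10; β=2, v≡17 (mod 19); (10|19)=-1, (17|19)=+1; sign (−1)^0·-1^2·+1^1 = +1.
(a,b)_17: α=1, u≡16; β=2, v≡16 (mod 17); (16|17)=+1, (16|17)=+1; sign (−1)^0·+1^2·+1^1 = +1.
(a,b)_7: α=-1, u≡3; β=1, v≡5 (mod 7); (3|7)=-1, (5|7)=-1; sign (−1)^1·-1^1·-1^-1 = -1.
(a,b)_∞: sgn(6783)=+, sgn(15015)=+, so +1.
(a,b)_3: α=1, u≡2; β=5, v≡1 (mod 3); (2|3)=-1, (1|3)=+1; sign (−1)^1·-1^5·+1^1 = +1.
(a,b)_13: α=2, u≡4; β=5, v≡5 (mod 13); (4|13)=+1, (5|13)=-1; sign (−1)^0·+1^5·-1^2 = +1.
(a,b)_5: α=2, u≡2; β=1, v≡2 (mod 5); (2|5)=-1, (2|5)=-1; sign (−1)^0·-1^1·-1^2 = -1.
|Ram(6783, 15015)| = 4, even; anisotropic at {2, 5, 7, 11}.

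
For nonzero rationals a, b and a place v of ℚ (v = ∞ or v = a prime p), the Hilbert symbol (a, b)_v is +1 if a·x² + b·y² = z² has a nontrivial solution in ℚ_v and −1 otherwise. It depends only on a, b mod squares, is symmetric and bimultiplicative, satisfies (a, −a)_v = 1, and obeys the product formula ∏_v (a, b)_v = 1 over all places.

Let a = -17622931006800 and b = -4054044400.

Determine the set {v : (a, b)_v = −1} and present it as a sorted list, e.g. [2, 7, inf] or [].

[3, 17, 23, inf]

Mod squares: a ≡ -357, b ≡ -391. Check v ∈ {∞, 2, 3, 5, 7, 17, 23}.
v=7: a=7^3·(≡6), b=7^2·(≡4) mod 7; (6|7)=-1, (4|7)=+1; (−1)^{3·2·3}·(-1)^2·(+1)^3 = +1.
v=3: a=3^3·(≡1), b=3^0·(≡2) mod 3; (1|3)=+1, (2|3)=-1; (−1)^{3·0·1}·(+1)^0·(-1)^3 = -1.
v=2: v_2(a)=4, v_2(b)=4; units ≡ 3, 1 (mod 8); ε·ε+αω+βω = 1·0+4·0+4·1 ≡ 0  ⇒  (a,b)_2 = +1.
v=23: a=23^4·(≡5), b=23^3·(≡1) mod 23; (5|23)=-1, (1|23)=+1; (−1)^{4·3·11}·(-1)^3·(+1)^4 = -1.
v=∞: -357 < 0 and -391 < 0  ⇒  (a,b)_∞ = -1.
v=17: a=17^1·(≡8), b=17^1·(≡12) mod 17; (8|17)=+1, (12|17)=-1; (−1)^{1·1·8}·(+1)^1·(-1)^1 = -1.
v=5: a=5^2·(≡3), b=5^2·(≡4) mod 5; (3|5)=-1, (4|5)=+1; (−1)^{2·2·2}·(-1)^2·(+1)^2 = +1.
Ram(-357, -391) = {3, 17, 23, ∞}; no ℚ_3-point on the conic.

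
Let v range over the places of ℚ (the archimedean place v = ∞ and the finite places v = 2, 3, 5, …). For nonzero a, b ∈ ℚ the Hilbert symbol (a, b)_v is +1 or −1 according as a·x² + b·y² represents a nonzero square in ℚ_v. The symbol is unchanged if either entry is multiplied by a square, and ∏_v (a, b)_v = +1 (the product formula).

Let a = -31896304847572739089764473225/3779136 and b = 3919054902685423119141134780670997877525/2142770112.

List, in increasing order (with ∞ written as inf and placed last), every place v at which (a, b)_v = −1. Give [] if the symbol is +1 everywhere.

[2, 7, 13, 29, 41, 43]

Mod squares: a ≡ -81809, b ≡ 3048227. Check v ∈ {∞, 2, 3, 5, 7, 11, 13, 19, 29, 31, 41, 43}.
v=31: a=31^3·(≡17), b=31^4·(≡14) mod 31; (17|31)=-1, (14|31)=+1; (−1)^{3·4·15}·(-1)^4·(+1)^3 = +1.
v=3: a=3^-10·(≡1), b=3^-14·(≡2) mod 3; (1|3)=+1, (2|3)=-1; (−1)^{-10·-14·1}·(+1)^-14·(-1)^-10 = +1.
v=43: a=43^2·(≡2), b=43^3·(≡31) mod 43; (2|43)=-1, (31|43)=+1; (−1)^{2·3·21}·(-1)^3·(+1)^2 = -1.
v=7: a=7^1·(≡6), b=7^-1·(≡5) mod 7; (6|7)=-1, (5|7)=-1; (−1)^{1·-1·3}·(-1)^-1·(-1)^1 = -1.
v=19: a=19^2·(≡11), b=19^3·(≡4) mod 19; (11|19)=+1, (4|19)=+1; (−1)^{2·3·9}·(+1)^3·(+1)^2 = +1.
v=2: v_2(a)=-6, v_2(b)=-6; units ≡ 7, 3 (mod 8); ε·ε+αω+βω = 1·1+-6·1+-6·0 ≡ 1  ⇒  (a,b)_2 = -1.
v=41: a=41^2·(≡27), b=41^3·(≡6) mod 41; (27|41)=-1, (6|41)=-1; (−1)^{2·3·20}·(-1)^3·(-1)^2 = -1.
v=5: a=5^2·(≡1), b=5^2·(≡3) mod 5; (1|5)=+1, (3|5)=-1; (−1)^{2·2·2}·(+1)^2·(-1)^2 = +1.
v=13: a=13^3·(≡12), b=13^7·(≡11) mod 13; (12|13)=+1, (11|13)=-1; (−1)^{3·7·6}·(+1)^7·(-1)^3 = -1.
v=11: a=11^2·(≡4), b=11^2·(≡6) mod 11; (4|11)=+1, (6|11)=-1; (−1)^{2·2·5}·(+1)^2·(-1)^2 = +1.
v=∞: -81809 < 0 and 3048227 > 0  ⇒  (a,b)_∞ = +1.
v=29: a=29^5·(≡18), b=29^6·(≡15) mod 29; (18|29)=-1, (15|29)=-1; (−1)^{5·6·14}·(-1)^6·(-1)^5 = -1.
|Ram(-81809, 3048227)| = 6, even; anisotropic at {2, 7, 13, 29, 41, 43}.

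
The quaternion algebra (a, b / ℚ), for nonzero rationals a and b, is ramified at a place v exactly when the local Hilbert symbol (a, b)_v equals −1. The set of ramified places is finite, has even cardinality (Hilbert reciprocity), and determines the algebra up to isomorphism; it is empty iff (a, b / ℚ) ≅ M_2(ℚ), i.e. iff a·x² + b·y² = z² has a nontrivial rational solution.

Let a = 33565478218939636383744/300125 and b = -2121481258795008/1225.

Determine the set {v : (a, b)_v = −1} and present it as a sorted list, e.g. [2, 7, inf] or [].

Mod squares: a ≡ 10230, b ≡ -7733. Check v ∈ {∞, 2, 3, 5, 7, 11, 19, 31, 37}.
v=5: a=5^-3·(≡4), b=5^-2·(≡3) mod 5; (4|5)=+1, (3|5)=-1; (−1)^{-3·-2·2}·(+1)^-2·(-1)^-3 = -1.
v=37: a=37^2·(≡8), b=37^1·(≡15) mod 37; (8|37)=-1, (15|37)=-1; (−1)^{2·1·18}·(-1)^1·(-1)^2 = -1.
v=∞: 10230 > 0 and -7733 < 0  ⇒  (a,b)_∞ = +1.
v=11: a=11^5·(≡2), b=11^3·(≡5) mod 11; (2|11)=-1, (5|11)=+1; (−1)^{5·3·5}·(-1)^3·(+1)^5 = +1.
v=31: a=31^3·(≡25), b=31^2·(≡3) mod 31; (25|31)=+1, (3|31)=-1; (−1)^{3·2·15}·(+1)^2·(-1)^3 = -1.
v=19: a=19^2·(≡2), b=19^1·(≡11) mod 19; (2|19)=-1, (11|19)=+1; (−1)^{2·1·9}·(-1)^1·(+1)^2 = -1.
v=7: a=7^-4·(≡6), b=7^-2·(≡4) mod 7; (6|7)=-1, (4|7)=+1; (−1)^{-4·-2·3}·(-1)^-2·(+1)^-4 = +1.
v=2: v_2(a)=19, v_2(b)=18; units ≡ 3, 3 (mod 8); ε·ε+αω+βω = 1·1+19·1+18·1 ≡ 0  ⇒  (a,b)_2 = +1.
v=3: a=3^3·(≡2), b=3^2·(≡1) mod 3; (2|3)=-1, (1|3)=+1; (−1)^{3·2·1}·(-1)^2·(+1)^3 = +1.
|Ram(10230, -7733)| = 4, even; anisotropic at {5, 19, 31, 37}.

[5, 19, 31, 37]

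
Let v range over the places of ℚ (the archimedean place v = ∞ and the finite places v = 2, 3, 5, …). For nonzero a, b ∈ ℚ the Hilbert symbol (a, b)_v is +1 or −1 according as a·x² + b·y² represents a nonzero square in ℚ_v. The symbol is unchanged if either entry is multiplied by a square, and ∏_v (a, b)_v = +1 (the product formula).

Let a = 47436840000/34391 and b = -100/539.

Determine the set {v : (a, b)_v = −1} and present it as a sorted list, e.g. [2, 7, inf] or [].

[7, 17]

Mod squares: a ≡ 119, b ≡ -11. Check v ∈ {∞, 2, 3, 5, 7, 11, 17}.
v=7: a=7^-1·(≡3), b=7^-2·(≡3) mod 7; (3|7)=-1, (3|7)=-1; (−1)^{-1·-2·3}·(-1)^-2·(-1)^-1 = -1.
v=17: a=17^-3·(≡12), b=17^0·(≡3) mod 17; (12|17)=-1, (3|17)=-1; (−1)^{-3·0·8}·(-1)^0·(-1)^-3 = -1.
v=5: a=5^4·(≡4), b=5^2·(≡4) mod 5; (4|5)=+1, (4|5)=+1; (−1)^{4·2·2}·(+1)^2·(+1)^4 = +1.
v=11: a=11^4·(≡1), b=11^-1·(≡2) mod 11; (1|11)=+1, (2|11)=-1; (−1)^{4·-1·5}·(+1)^-1·(-1)^4 = +1.
v=2: v_2(a)=6, v_2(b)=2; units ≡ 7, 5 (mod 8); ε·ε+αω+βω = 1·0+6·1+2·0 ≡ 0  ⇒  (a,b)_2 = +1.
v=∞: 119 > 0 and -11 < 0  ⇒  (a,b)_∞ = +1.
v=3: a=3^4·(≡2), b=3^0·(≡1) mod 3; (2|3)=-1, (1|3)=+1; (−1)^{4·0·1}·(-1)^0·(+1)^4 = +1.
(119, -11 / ℚ) ramifies at {7, 17}: a division algebra.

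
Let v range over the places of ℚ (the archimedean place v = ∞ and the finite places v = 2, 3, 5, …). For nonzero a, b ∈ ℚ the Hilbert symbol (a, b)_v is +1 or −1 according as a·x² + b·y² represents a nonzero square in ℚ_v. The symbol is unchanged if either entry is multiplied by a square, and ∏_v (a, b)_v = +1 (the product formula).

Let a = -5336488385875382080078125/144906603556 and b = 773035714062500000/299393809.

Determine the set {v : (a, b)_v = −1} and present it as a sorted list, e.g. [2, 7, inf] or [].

(a, b) ≡ (-85, 7130) mod (ℚ^×)²; places V = {2, 3, 5, 7, 11, 13, 17, 23, 31, ∞}.
(a,b)_13: α=-2, u≡5; β=-2, v≡5 (mod 13); (5|13)=-1, (5|13)=-1; sign (−1)^0·-1^-2·-1^-2 = +1.
(a,b)_23: α=2, u≡19; β=1, v≡21 (mod 23); (19|23)=-1, (21|23)=-1; sign (−1)^0·-1^1·-1^2 = -1.
(a,b)_17: α=3, u≡6; β=2, v≡6 (mod 17); (6|17)=-1, (6|17)=-1; sign (−1)^0·-1^2·-1^3 = -1.
(a,b)_3: α=6, u≡2; β=0, v≡2 (mod 3); (2|3)=-1, (2|3)=-1; sign (−1)^0·-1^0·-1^6 = +1.
(a,b)_11: α=-8, u≡3; β=-6, v≡6 (mod 11); (3|11)=+1, (6|11)=-1; sign (−1)^0·+1^-6·-1^-8 = +1.
(a,b)_5: α=13, u≡2; β=11, v≡1 (mod 5); (2|5)=-1, (1|5)=+1; sign (−1)^0·-1^11·+1^13 = -1.
(a,b)_31: α=2, u≡19; β=1, v≡27 (mod 31); (19|31)=+1, (27|31)=-1; sign (−1)^0·+1^1·-1^2 = +1.
(a,b)_7: α=4, u≡5; β=4, v≡4 (mod 7); (5|7)=-1, (4|7)=+1; sign (−1)^0·-1^4·+1^4 = +1.
(a,b)_2: α=-2, β=5; u≡3, v≡5 (mod 8); ε(u)ε(v)=1·0, αω(v)=-2·1, βω(u)=5·1; sum ≡ 1  ⇒  -1.
(a,b)_∞: sgn(-85)=−, sgn(7130)=+, so +1.
|Ram(-85, 7130)| = 4, even; anisotropic at {2, 5, 17, 23}.

[2, 5, 17, 23]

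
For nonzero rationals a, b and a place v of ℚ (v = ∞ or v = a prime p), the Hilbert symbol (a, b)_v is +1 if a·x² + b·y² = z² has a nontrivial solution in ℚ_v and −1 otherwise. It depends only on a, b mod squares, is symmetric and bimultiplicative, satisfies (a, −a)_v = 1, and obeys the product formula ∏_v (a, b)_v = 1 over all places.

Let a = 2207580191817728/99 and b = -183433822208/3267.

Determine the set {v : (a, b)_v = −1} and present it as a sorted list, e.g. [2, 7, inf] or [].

Mod squares: a ≡ 2002, b ≡ -6. Check v ∈ {∞, 2, 3, 7, 11, 13, 23}.
v=7: a=7^3·(≡3), b=7^2·(≡2) mod 7; (3|7)=-1, (2|7)=+1; (−1)^{3·2·3}·(-1)^2·(+1)^3 = +1.
v=∞: 2002 > 0 and -6 < 0  ⇒  (a,b)_∞ = +1.
v=11: a=11^-1·(≡10), b=11^-2·(≡9) mod 11; (10|11)=-1, (9|11)=+1; (−1)^{-1·-2·5}·(-1)^-2·(+1)^-1 = +1.
v=2: v_2(a)=15, v_2(b)=17; units ≡ 1, 5 (mod 8); ε·ε+αω+βω = 0·0+15·1+17·0 ≡ 1  ⇒  (a,b)_2 = -1.
v=3: a=3^-2·(≡1), b=3^-3·(≡1) mod 3; (1|3)=+1, (1|3)=+1; (−1)^{-2·-3·1}·(+1)^-3·(+1)^-2 = +1.
v=23: a=23^2·(≡8), b=23^0·(≡17) mod 23; (8|23)=+1, (17|23)=-1; (−1)^{2·0·11}·(+1)^0·(-1)^2 = +1.
v=13: a=13^5·(≡6), b=13^4·(≡11) mod 13; (6|13)=-1, (11|13)=-1; (−1)^{5·4·6}·(-1)^4·(-1)^5 = -1.
Ram(2002, -6) = {2, 13}; no ℚ_2-point on the conic.

[2, 13]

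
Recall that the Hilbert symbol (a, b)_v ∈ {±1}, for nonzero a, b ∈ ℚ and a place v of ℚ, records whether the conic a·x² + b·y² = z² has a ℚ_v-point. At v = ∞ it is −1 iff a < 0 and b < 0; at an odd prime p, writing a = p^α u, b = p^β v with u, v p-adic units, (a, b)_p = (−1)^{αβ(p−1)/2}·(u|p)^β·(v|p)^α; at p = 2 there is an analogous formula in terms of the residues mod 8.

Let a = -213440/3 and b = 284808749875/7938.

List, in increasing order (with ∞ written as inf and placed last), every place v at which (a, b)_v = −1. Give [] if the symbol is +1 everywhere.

[3, 5, 23, 29]

(a, b) ≡ (-10005, 160310) mod (ℚ^×)²; places V = {2, 3, 5, 7, 13, 17, 23, 29, 41, ∞}.
(a,b)_41: α=0, u≡2; β=1, v≡29 (mod 41); (2|41)=+1, (29|41)=-1; sign (−1)^0·+1^1·-1^0 = +1.
(a,b)_3: α=-1, u≡1; β=-4, v≡2 (mod 3); (1|3)=+1, (2|3)=-1; sign (−1)^0·+1^-4·-1^-1 = -1.
(a,b)_7: α=0, u≡6; β=-2, v≡6 (mod 7); (6|7)=-1, (6|7)=-1; sign (−1)^0·-1^-2·-1^0 = +1.
(a,b)_23: α=1, u≡4; β=1, v≡4 (mod 23); (4|23)=+1, (4|23)=+1; sign (−1)^1·+1^1·+1^1 = -1.
(a,b)_∞: sgn(-10005)=−, sgn(160310)=+, so +1.
(a,b)_29: α=1, u≡2; β=2, v≡17 (mod 29); (2|29)=-1, (17|29)=-1; sign (−1)^0·-1^2·-1^1 = -1.
(a,b)_13: α=0, u≡11; β=2, v≡5 (mod 13); (11|13)=-1, (5|13)=-1; sign (−1)^0·-1^2·-1^0 = +1.
(a,b)_17: α=0, u≡4; β=1, v≡10 (mod 17); (4|17)=+1, (10|17)=-1; sign (−1)^0·+1^1·-1^0 = +1.
(a,b)_2: α=6, β=-1; u≡3, v≡3 (mod 8); ε(u)ε(v)=1·1, αω(v)=6·1, βω(u)=-1·1; sum ≡ 0  ⇒  +1.
(a,b)_5: α=1, u≡4; β=3, v≡3 (mod 5); (4|5)=+1, (3|5)=-1; sign (−1)^0·+1^3·-1^1 = -1.
Ram(-10005, 160310) = {3, 5, 23, 29}; no ℚ_3-point on the conic.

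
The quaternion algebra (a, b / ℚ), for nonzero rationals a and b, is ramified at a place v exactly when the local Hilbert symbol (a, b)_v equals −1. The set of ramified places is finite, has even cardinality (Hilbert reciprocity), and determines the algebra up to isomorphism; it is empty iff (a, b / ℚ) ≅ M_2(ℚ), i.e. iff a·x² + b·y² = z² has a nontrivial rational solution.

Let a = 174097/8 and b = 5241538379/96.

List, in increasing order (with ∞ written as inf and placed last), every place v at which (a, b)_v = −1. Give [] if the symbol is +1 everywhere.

(a, b) ≡ (7106, 18354) mod (ℚ^×)²; places V = {2, 3, 7, 11, 17, 19, 23, ∞}.
(a,b)_∞: sgn(7106)=+, sgn(18354)=+, so +1.
(a,b)_17: α=1, u≡3; β=2, v≡5 (mod 17); (3|17)=-1, (5|17)=-1; sign (−1)^0·-1^2·-1^1 = -1.
(a,b)_11: α=1, u≡8; β=2, v≡6 (mod 11); (8|11)=-1, (6|11)=-1; sign (−1)^0·-1^2·-1^1 = -1.
(a,b)_19: α=1, u≡3; β=1, v≡17 (mod 19); (3|19)=-1, (17|19)=+1; sign (−1)^1·-1^1·+1^1 = +1.
(a,b)_2: α=-3, β=-5; u≡1, v≡1 (mod 8); ε(u)ε(v)=0·0, αω(v)=-3·0, βω(u)=-5·0; sum ≡ 0  ⇒  +1.
(a,b)_23: α=0, u≡7; β=1, v≡18 (mod 23); (7|23)=-1, (18|23)=+1; sign (−1)^0·-1^1·+1^0 = -1.
(a,b)_3: α=0, u≡2; β=-1, v≡1 (mod 3); (2|3)=-1, (1|3)=+1; sign (−1)^0·-1^-1·+1^0 = -1.
(a,b)_7: α=2, u≡4; β=3, v≡1 (mod 7); (4|7)=+1, (1|7)=+1; sign (−1)^0·+1^3·+1^2 = +1.
|Ram(7106, 18354)| = 4, even; anisotropic at {3, 11, 17, 23}.

[3, 11, 17, 23]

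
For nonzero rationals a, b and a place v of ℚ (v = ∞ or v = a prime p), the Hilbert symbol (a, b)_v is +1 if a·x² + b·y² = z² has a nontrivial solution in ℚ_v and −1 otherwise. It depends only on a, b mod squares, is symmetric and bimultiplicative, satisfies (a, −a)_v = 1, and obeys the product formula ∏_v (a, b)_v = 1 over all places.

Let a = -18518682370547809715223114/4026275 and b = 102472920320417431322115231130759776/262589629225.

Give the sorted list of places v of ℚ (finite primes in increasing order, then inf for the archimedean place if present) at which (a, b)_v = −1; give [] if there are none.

(a, b) ≡ (-36366, 621762726) mod (ℚ^×)²; places V = {2, 3, 5, 7, 11, 13, 17, 19, 23, 29, 37, ∞}.
(a,b)_2: α=1, β=5; u≡1, v≡3 (mod 8); ε(u)ε(v)=0·1, αω(v)=1·1, βω(u)=5·0; sum ≡ 1  ⇒  -1.
(a,b)_3: α=9, u≡1; β=21, v≡1 (mod 3); (1|3)=+1, (1|3)=+1; sign (−1)^1·+1^21·+1^9 = -1.
(a,b)_13: α=2, u≡2; β=3, v≡11 (mod 13); (2|13)=-1, (11|13)=-1; sign (−1)^0·-1^3·-1^2 = -1.
(a,b)_5: α=-2, u≡1; β=-2, v≡4 (mod 5); (1|5)=+1, (4|5)=+1; sign (−1)^0·+1^-2·+1^-2 = +1.
(a,b)_19: α=1, u≡4; β=1, v≡8 (mod 19); (4|19)=+1, (8|19)=-1; sign (−1)^1·+1^1·-1^1 = +1.
(a,b)_37: α=2, u≡32; β=3, v≡10 (mod 37); (32|37)=-1, (10|37)=+1; sign (−1)^0·-1^3·+1^2 = -1.
(a,b)_7: α=0, u≡5; β=-2, v≡4 (mod 7); (5|7)=-1, (4|7)=+1; sign (−1)^0·-1^-2·+1^0 = +1.
(a,b)_∞: sgn(-36366)=−, sgn(621762726)=+, so +1.
(a,b)_29: α=1, u≡9; β=1, v≡19 (mod 29); (9|29)=+1, (19|29)=-1; sign (−1)^0·+1^1·-1^1 = -1.
(a,b)_23: α=2, u≡20; β=3, v≡10 (mod 23); (20|23)=-1, (10|23)=-1; sign (−1)^0·-1^3·-1^2 = -1.
(a,b)_11: α=-5, u≡3; β=-8, v≡8 (mod 11); (3|11)=+1, (8|11)=-1; sign (−1)^0·+1^-8·-1^-5 = -1.
(a,b)_17: α=8, u≡5; β=7, v≡8 (mod 17); (5|17)=-1, (8|17)=+1; sign (−1)^0·-1^7·+1^8 = -1.
Ram(-36366, 621762726) = {2, 3, 11, 13, 17, 23, 29, 37}; no ℚ_2-point on the conic.

[2, 3, 11, 13, 17, 23, 29, 37]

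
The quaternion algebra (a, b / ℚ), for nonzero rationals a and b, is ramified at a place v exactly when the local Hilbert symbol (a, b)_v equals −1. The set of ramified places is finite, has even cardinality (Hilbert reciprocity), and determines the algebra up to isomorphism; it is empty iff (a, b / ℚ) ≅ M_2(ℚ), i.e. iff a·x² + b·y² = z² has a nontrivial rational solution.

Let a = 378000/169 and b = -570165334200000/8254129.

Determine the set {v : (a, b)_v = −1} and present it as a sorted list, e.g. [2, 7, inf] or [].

[7, 19]

(a, b) ≡ (105, -1995) mod (ℚ^×)²; places V = {2, 3, 5, 7, 11, 13, 17, 19, ∞}.
(a,b)_5: α=3, u≡1; β=5, v≡4 (mod 5); (1|5)=+1, (4|5)=+1; sign (−1)^0·+1^5·+1^3 = +1.
(a,b)_3: α=3, u≡2; β=11, v≡1 (mod 3); (2|3)=-1, (1|3)=+1; sign (−1)^1·-1^11·+1^3 = +1.
(a,b)_11: α=0, u≡10; β=2, v≡7 (mod 11); (10|11)=-1, (7|11)=-1; sign (−1)^0·-1^2·-1^0 = +1.
(a,b)_19: α=0, u≡12; β=1, v≡11 (mod 19); (12|19)=-1, (11|19)=+1; sign (−1)^0·-1^1·+1^0 = -1.
(a,b)_17: α=0, u≡12; β=-2, v≡11 (mod 17); (12|17)=-1, (11|17)=-1; sign (−1)^0·-1^-2·-1^0 = +1.
(a,b)_2: α=4, β=6; u≡1, v≡5 (mod 8); ε(u)ε(v)=0·0, αω(v)=4·1, βω(u)=6·0; sum ≡ 0  ⇒  +1.
(a,b)_13: α=-2, u≡12; β=-4, v≡11 (mod 13); (12|13)=+1, (11|13)=-1; sign (−1)^0·+1^-4·-1^-2 = +1.
(a,b)_7: α=1, u≡2; β=1, v≡2 (mod 7); (2|7)=+1, (2|7)=+1; sign (−1)^1·+1^1·+1^1 = -1.
(a,b)_∞: sgn(105)=+, sgn(-1995)=−, so +1.
|Ram(105, -1995)| = 2, even; anisotropic at {7, 19}.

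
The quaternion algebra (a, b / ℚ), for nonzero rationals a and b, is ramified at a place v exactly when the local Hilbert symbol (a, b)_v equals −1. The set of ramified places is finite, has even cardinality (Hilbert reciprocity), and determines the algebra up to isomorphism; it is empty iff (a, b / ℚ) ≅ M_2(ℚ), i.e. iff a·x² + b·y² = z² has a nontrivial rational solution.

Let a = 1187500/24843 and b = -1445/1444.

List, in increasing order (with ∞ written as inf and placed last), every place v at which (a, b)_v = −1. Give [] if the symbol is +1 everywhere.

[5, 19]

Mod squares: a ≡ 57, b ≡ -5. Check v ∈ {∞, 2, 3, 5, 7, 13, 17, 19}.
v=19: a=19^1·(≡18), b=19^-2·(≡14) mod 19; (18|19)=-1, (14|19)=-1; (−1)^{1·-2·9}·(-1)^-2·(-1)^1 = -1.
v=∞: 57 > 0 and -5 < 0  ⇒  (a,b)_∞ = +1.
v=5: a=5^6·(≡2), b=5^1·(≡4) mod 5; (2|5)=-1, (4|5)=+1; (−1)^{6·1·2}·(-1)^1·(+1)^6 = -1.
v=3: a=3^-1·(≡1), b=3^0·(≡1) mod 3; (1|3)=+1, (1|3)=+1; (−1)^{-1·0·1}·(+1)^0·(+1)^-1 = +1.
v=7: a=7^-2·(≡2), b=7^0·(≡2) mod 7; (2|7)=+1, (2|7)=+1; (−1)^{-2·0·3}·(+1)^0·(+1)^-2 = +1.
v=17: a=17^0·(≡14), b=17^2·(≡5) mod 17; (14|17)=-1, (5|17)=-1; (−1)^{0·2·8}·(-1)^2·(-1)^0 = +1.
v=2: v_2(a)=2, v_2(b)=-2; units ≡ 1, 3 (mod 8); ε·ε+αω+βω = 0·1+2·1+-2·0 ≡ 0  ⇒  (a,b)_2 = +1.
v=13: a=13^-2·(≡7), b=13^0·(≡11) mod 13; (7|13)=-1, (11|13)=-1; (−1)^{-2·0·6}·(-1)^0·(-1)^-2 = +1.
(57, -5 / ℚ) ramifies at {5, 19}: a division algebra.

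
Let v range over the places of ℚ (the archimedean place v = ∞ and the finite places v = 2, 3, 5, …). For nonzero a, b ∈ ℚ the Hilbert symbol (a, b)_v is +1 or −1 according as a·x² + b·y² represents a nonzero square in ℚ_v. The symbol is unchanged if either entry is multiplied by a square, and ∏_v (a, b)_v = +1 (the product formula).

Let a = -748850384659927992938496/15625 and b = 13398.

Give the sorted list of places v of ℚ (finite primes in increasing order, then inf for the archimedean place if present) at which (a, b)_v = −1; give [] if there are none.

(a, b) ≡ (-46185139, 13398) mod (ℚ^×)²; places V = {2, 3, 5, 7, 11, 13, 29, 37, 43, ∞}.
(a,b)_29: α=3, u≡21; β=1, v≡27 (mod 29); (21|29)=-1, (27|29)=-1; sign (−1)^0·-1^1·-1^3 = +1.
(a,b)_∞: sgn(-46185139)=−, sgn(13398)=+, so +1.
(a,b)_11: α=5, u≡7; β=1, v≡8 (mod 11); (7|11)=-1, (8|11)=-1; sign (−1)^1·-1^1·-1^5 = -1.
(a,b)_37: α=1, u≡23; β=0, v≡4 (mod 37); (23|37)=-1, (4|37)=+1; sign (−1)^0·-1^0·+1^1 = +1.
(a,b)_5: α=-6, u≡4; β=0, v≡3 (mod 5); (4|5)=+1, (3|5)=-1; sign (−1)^0·+1^0·-1^-6 = +1.
(a,b)_2: α=12, β=1; u≡5, v≡3 (mod 8); ε(u)ε(v)=0·1, αω(v)=12·1, βω(u)=1·1; sum ≡ 1  ⇒  -1.
(a,b)_43: α=1, u≡13; β=0, v≡25 (mod 43); (13|43)=+1, (25|43)=+1; sign (−1)^0·+1^0·+1^1 = +1.
(a,b)_13: α=1, u≡2; β=0, v≡8 (mod 13); (2|13)=-1, (8|13)=-1; sign (−1)^0·-1^0·-1^1 = -1.
(a,b)_3: α=8, u≡2; β=1, v≡2 (mod 3); (2|3)=-1, (2|3)=-1; sign (−1)^0·-1^1·-1^8 = -1.
(a,b)_7: α=3, u≡1; β=1, v≡3 (mod 7); (1|7)=+1, (3|7)=-1; sign (−1)^1·+1^1·-1^3 = +1.
Ram(-46185139, 13398) = {2, 3, 11, 13}; no ℚ_2-point on the conic.

[2, 3, 11, 13]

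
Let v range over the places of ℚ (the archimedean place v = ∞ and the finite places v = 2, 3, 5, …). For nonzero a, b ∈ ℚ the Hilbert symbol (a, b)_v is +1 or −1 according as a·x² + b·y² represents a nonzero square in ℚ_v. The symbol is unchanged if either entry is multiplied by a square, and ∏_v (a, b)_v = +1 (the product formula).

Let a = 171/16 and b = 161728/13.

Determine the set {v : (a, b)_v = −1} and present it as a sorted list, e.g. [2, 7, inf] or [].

(a, b) ≡ (19, 91) mod (ℚ^×)²; places V = {2, 3, 7, 13, 19, ∞}.
(a,b)_2: α=-4, β=6; u≡3, v≡3 (mod 8); ε(u)ε(v)=1·1, αω(v)=-4·1, βω(u)=6·1; sum ≡ 1  ⇒  -1.
(a,b)_7: α=0, u≡5; β=1, v≡3 (mod 7); (5|7)=-1, (3|7)=-1; sign (−1)^0·-1^1·-1^0 = -1.
(a,b)_3: α=2, u≡1; β=0, v≡1 (mod 3); (1|3)=+1, (1|3)=+1; sign (−1)^0·+1^0·+1^2 = +1.
(a,b)_∞: sgn(19)=+, sgn(91)=+, so +1.
(a,b)_19: α=1, u≡16; β=2, v≡14 (mod 19); (16|19)=+1, (14|19)=-1; sign (−1)^0·+1^2·-1^1 = -1.
(a,b)_13: α=0, u≡5; β=-1, v≡8 (mod 13); (5|13)=-1, (8|13)=-1; sign (−1)^0·-1^-1·-1^0 = -1.
Ram(19, 91) = {2, 7, 13, 19}; no ℚ_2-point on the conic.

[2, 7, 13, 19]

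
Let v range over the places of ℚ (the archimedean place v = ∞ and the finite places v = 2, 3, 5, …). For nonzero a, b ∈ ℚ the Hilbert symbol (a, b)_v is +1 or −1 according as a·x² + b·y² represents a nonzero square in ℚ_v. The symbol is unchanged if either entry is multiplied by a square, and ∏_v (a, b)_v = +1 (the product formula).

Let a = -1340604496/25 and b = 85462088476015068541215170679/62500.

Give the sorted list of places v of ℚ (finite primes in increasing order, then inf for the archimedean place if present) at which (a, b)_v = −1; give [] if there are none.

[2, 7, 11, 17]

(a, b) ≡ (-1309, 391391) mod (ℚ^×)²; places V = {2, 3, 5, 7, 11, 13, 17, 23, ∞}.
(a,b)_17: α=1, u≡13; β=3, v≡11 (mod 17); (13|17)=+1, (11|17)=-1; sign (−1)^0·+1^3·-1^1 = -1.
(a,b)_∞: sgn(-1309)=−, sgn(391391)=+, so +1.
(a,b)_7: α=1, u≡1; β=3, v≡2 (mod 7); (1|7)=+1, (2|7)=+1; sign (−1)^1·+1^3·+1^1 = -1.
(a,b)_23: α=2, u≡4; β=5, v≡11 (mod 23); (4|23)=+1, (11|23)=-1; sign (−1)^0·+1^5·-1^2 = +1.
(a,b)_13: α=0, u≡10; β=5, v≡9 (mod 13); (10|13)=+1, (9|13)=+1; sign (−1)^0·+1^5·+1^0 = +1.
(a,b)_3: α=0, u≡2; β=2, v≡2 (mod 3); (2|3)=-1, (2|3)=-1; sign (−1)^0·-1^2·-1^0 = +1.
(a,b)_2: α=4, β=-2; u≡3, v≡7 (mod 8); ε(u)ε(v)=1·1, αω(v)=4·0, βω(u)=-2·1; sum ≡ 1  ⇒  -1.
(a,b)_11: α=3, u≡7; β=9, v≡8 (mod 11); (7|11)=-1, (8|11)=-1; sign (−1)^1·-1^9·-1^3 = -1.
(a,b)_5: α=-2, u≡4; β=-6, v≡1 (mod 5); (4|5)=+1, (1|5)=+1; sign (−1)^0·+1^-6·+1^-2 = +1.
|Ram(-1309, 391391)| = 4, even; anisotropic at {2, 7, 11, 17}.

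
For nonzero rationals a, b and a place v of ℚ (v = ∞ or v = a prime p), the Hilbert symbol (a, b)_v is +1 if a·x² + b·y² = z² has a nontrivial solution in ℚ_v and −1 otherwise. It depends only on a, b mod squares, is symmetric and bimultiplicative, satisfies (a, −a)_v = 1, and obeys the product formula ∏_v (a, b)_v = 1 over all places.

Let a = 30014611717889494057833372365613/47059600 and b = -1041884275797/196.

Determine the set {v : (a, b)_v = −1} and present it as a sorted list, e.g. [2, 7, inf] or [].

[17, 29, 31, 37]

(a, b) ≡ (689333, -24315253) mod (ℚ^×)²; places V = {2, 3, 5, 7, 17, 19, 23, 29, 31, 37, 41, 43, ∞}.
(a,b)_17: α=3, u≡16; β=1, v≡3 (mod 17); (16|17)=+1, (3|17)=-1; sign (−1)^0·+1^1·-1^3 = -1.
(a,b)_2: α=-4, β=-2; u≡5, v≡3 (mod 8); ε(u)ε(v)=0·1, αω(v)=-4·1, βω(u)=-2·1; sum ≡ 0  ⇒  +1.
(a,b)_37: α=2, u≡17; β=1, v≡27 (mod 37); (17|37)=-1, (27|37)=+1; sign (−1)^0·-1^1·+1^2 = -1.
(a,b)_23: α=5, u≡16; β=2, v≡2 (mod 23); (16|23)=+1, (2|23)=+1; sign (−1)^0·+1^2·+1^5 = +1.
(a,b)_29: α=2, u≡3; β=1, v≡4 (mod 29); (3|29)=-1, (4|29)=+1; sign (−1)^0·-1^1·+1^2 = -1.
(a,b)_19: α=2, u≡18; β=0, v≡17 (mod 19); (18|19)=-1, (17|19)=+1; sign (−1)^0·-1^0·+1^2 = +1.
(a,b)_41: α=1, u≡26; β=0, v≡31 (mod 41); (26|41)=-1, (31|41)=+1; sign (−1)^0·-1^0·+1^1 = +1.
(a,b)_31: α=2, u≡26; β=1, v≡21 (mod 31); (26|31)=-1, (21|31)=-1; sign (−1)^0·-1^1·-1^2 = -1.
(a,b)_3: α=6, u≡2; β=4, v≡2 (mod 3); (2|3)=-1, (2|3)=-1; sign (−1)^0·-1^4·-1^6 = +1.
(a,b)_7: α=-6, u≡2; β=-2, v≡5 (mod 7); (2|7)=+1, (5|7)=-1; sign (−1)^0·+1^-2·-1^-6 = +1.
(a,b)_5: α=-2, u≡2; β=0, v≡3 (mod 5); (2|5)=-1, (3|5)=-1; sign (−1)^0·-1^0·-1^-2 = +1.
(a,b)_∞: sgn(689333)=+, sgn(-24315253)=−, so +1.
(a,b)_43: α=3, u≡24; β=1, v≡30 (mod 43); (24|43)=+1, (30|43)=-1; sign (−1)^1·+1^1·-1^3 = +1.
Ram(689333, -24315253) = {17, 29, 31, 37}; no ℚ_17-point on the conic.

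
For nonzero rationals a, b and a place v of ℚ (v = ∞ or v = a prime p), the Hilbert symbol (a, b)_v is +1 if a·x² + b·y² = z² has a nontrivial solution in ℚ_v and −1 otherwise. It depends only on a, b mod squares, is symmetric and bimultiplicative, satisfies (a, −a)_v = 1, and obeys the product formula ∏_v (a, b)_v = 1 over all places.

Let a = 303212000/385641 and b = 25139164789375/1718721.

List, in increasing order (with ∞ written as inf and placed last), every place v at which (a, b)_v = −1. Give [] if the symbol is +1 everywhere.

(a, b) ≡ (15470, 7) mod (ℚ^×)²; places V = {2, 3, 5, 7, 13, 17, 19, 23, ∞}.
(a,b)_17: α=1, u≡15; β=2, v≡12 (mod 17); (15|17)=+1, (12|17)=-1; sign (−1)^0·+1^2·-1^1 = -1.
(a,b)_5: α=3, u≡1; β=4, v≡3 (mod 5); (1|5)=+1, (3|5)=-1; sign (−1)^0·+1^4·-1^3 = -1.
(a,b)_2: α=5, β=0; u≡7, v≡7 (mod 8); ε(u)ε(v)=1·1, αω(v)=5·0, βω(u)=0·0; sum ≡ 1  ⇒  -1.
(a,b)_23: α=-2, u≡15; β=-2, v≡17 (mod 23); (15|23)=-1, (17|23)=-1; sign (−1)^0·-1^-2·-1^-2 = +1.
(a,b)_7: α=3, u≡3; β=7, v≡1 (mod 7); (3|7)=-1, (1|7)=+1; sign (−1)^1·-1^7·+1^3 = +1.
(a,b)_∞: sgn(15470)=+, sgn(7)=+, so +1.
(a,b)_13: α=1, u≡7; β=2, v≡11 (mod 13); (7|13)=-1, (11|13)=-1; sign (−1)^0·-1^2·-1^1 = -1.
(a,b)_3: α=-6, u≡2; β=-2, v≡1 (mod 3); (2|3)=-1, (1|3)=+1; sign (−1)^0·-1^-2·+1^-6 = +1.
(a,b)_19: α=0, u≡16; β=-2, v≡5 (mod 19); (16|19)=+1, (5|19)=+1; sign (−1)^0·+1^-2·+1^0 = +1.
|Ram(15470, 7)| = 4, even; anisotropic at {2, 5, 13, 17}.

[2, 5, 13, 17]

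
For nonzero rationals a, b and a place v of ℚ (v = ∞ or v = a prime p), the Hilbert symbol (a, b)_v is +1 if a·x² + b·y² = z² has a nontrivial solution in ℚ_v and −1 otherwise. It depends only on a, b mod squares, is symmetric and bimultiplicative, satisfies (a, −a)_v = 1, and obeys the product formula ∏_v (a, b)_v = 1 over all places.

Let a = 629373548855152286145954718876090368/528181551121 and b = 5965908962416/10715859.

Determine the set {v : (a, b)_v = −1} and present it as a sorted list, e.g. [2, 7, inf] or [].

[11, 37]

(a, b) ≡ (11803, 271469) mod (ℚ^×)²; places V = {2, 3, 7, 11, 13, 17, 23, 29, 37, 47, ∞}.
(a,b)_37: α=3, u≡23; β=1, v≡12 (mod 37); (23|37)=-1, (12|37)=+1; sign (−1)^0·-1^1·+1^3 = -1.
(a,b)_47: α=-6, u≡18; β=-2, v≡23 (mod 47); (18|47)=+1, (23|47)=-1; sign (−1)^0·+1^-2·-1^-6 = +1.
(a,b)_29: α=3, u≡16; β=1, v≡4 (mod 29); (16|29)=+1, (4|29)=+1; sign (−1)^0·+1^1·+1^3 = +1.
(a,b)_11: α=1, u≡7; β=-1, v≡2 (mod 11); (7|11)=-1, (2|11)=-1; sign (−1)^1·-1^-1·-1^1 = -1.
(a,b)_∞: sgn(11803)=+, sgn(271469)=+, so +1.
(a,b)_2: α=14, β=4; u≡3, v≡5 (mod 8); ε(u)ε(v)=1·0, αω(v)=14·1, βω(u)=4·1; sum ≡ 0  ⇒  +1.
(a,b)_13: α=8, u≡10; β=4, v≡4 (mod 13); (10|13)=+1, (4|13)=+1; sign (−1)^0·+1^4·+1^8 = +1.
(a,b)_23: α=6, u≡12; β=3, v≡2 (mod 23); (12|23)=+1, (2|23)=+1; sign (−1)^0·+1^3·+1^6 = +1.
(a,b)_17: α=2, u≡5; β=0, v≡4 (mod 17); (5|17)=-1, (4|17)=+1; sign (−1)^0·-1^0·+1^2 = +1.
(a,b)_3: α=4, u≡1; β=-2, v≡2 (mod 3); (1|3)=+1, (2|3)=-1; sign (−1)^0·+1^-2·-1^4 = +1.
(a,b)_7: α=-2, u≡2; β=-2, v≡1 (mod 7); (2|7)=+1, (1|7)=+1; sign (−1)^0·+1^-2·+1^-2 = +1.
Ram(11803, 271469) = {11, 37}; no ℚ_11-point on the conic.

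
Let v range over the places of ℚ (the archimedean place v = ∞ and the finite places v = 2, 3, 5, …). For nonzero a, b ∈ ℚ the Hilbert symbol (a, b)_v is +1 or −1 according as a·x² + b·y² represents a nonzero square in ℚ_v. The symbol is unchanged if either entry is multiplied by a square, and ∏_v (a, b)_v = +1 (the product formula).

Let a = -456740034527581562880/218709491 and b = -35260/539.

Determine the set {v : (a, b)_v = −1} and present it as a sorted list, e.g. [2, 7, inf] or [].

Mod squares: a ≡ -6270, b ≡ -96965. Check v ∈ {∞, 2, 3, 5, 7, 11, 13, 19, 41, 43}.
v=41: a=41^4·(≡26), b=41^1·(≡7) mod 41; (26|41)=-1, (7|41)=-1; (−1)^{4·1·20}·(-1)^1·(-1)^4 = -1.
v=2: v_2(a)=11, v_2(b)=2; units ≡ 1, 3 (mod 8); ε·ε+αω+βω = 0·1+11·1+2·0 ≡ 1  ⇒  (a,b)_2 = -1.
v=19: a=19^1·(≡12), b=19^0·(≡6) mod 19; (12|19)=-1, (6|19)=+1; (−1)^{1·0·9}·(-1)^0·(+1)^1 = +1.
v=11: a=11^-1·(≡2), b=11^-1·(≡10) mod 11; (2|11)=-1, (10|11)=-1; (−1)^{-1·-1·5}·(-1)^-1·(-1)^-1 = -1.
v=13: a=13^-2·(≡4), b=13^0·(≡8) mod 13; (4|13)=+1, (8|13)=-1; (−1)^{-2·0·6}·(+1)^0·(-1)^-2 = +1.
v=7: a=7^-6·(≡1), b=7^-2·(≡5) mod 7; (1|7)=+1, (5|7)=-1; (−1)^{-6·-2·3}·(+1)^-2·(-1)^-6 = +1.
v=43: a=43^4·(≡27), b=43^1·(≡41) mod 43; (27|43)=-1, (41|43)=+1; (−1)^{4·1·21}·(-1)^1·(+1)^4 = -1.
v=5: a=5^1·(≡4), b=5^1·(≡2) mod 5; (4|5)=+1, (2|5)=-1; (−1)^{1·1·2}·(+1)^1·(-1)^1 = -1.
v=∞: -6270 < 0 and -96965 < 0  ⇒  (a,b)_∞ = -1.
v=3: a=3^5·(≡1), b=3^0·(≡1) mod 3; (1|3)=+1, (1|3)=+1; (−1)^{5·0·1}·(+1)^0·(+1)^5 = +1.
(-6270, -96965 / ℚ) ramifies at {2, 5, 11, 41, 43, ∞}: a division algebra.

[2, 5, 11, 41, 43, inf]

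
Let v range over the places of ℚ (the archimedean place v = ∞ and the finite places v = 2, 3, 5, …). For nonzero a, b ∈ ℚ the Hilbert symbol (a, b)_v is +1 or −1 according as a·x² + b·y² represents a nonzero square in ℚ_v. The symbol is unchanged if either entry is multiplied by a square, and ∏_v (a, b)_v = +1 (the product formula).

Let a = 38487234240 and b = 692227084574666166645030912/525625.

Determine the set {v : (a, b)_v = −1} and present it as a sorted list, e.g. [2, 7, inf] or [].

[5, 13]

Mod squares: a ≡ 16835, b ≡ 37. Check v ∈ {∞, 2, 3, 5, 7, 11, 13, 29, 37}.
v=7: a=7^3·(≡4), b=7^2·(≡1) mod 7; (4|7)=+1, (1|7)=+1; (−1)^{3·2·3}·(+1)^2·(+1)^3 = +1.
v=5: a=5^1·(≡3), b=5^-4·(≡2) mod 5; (3|5)=-1, (2|5)=-1; (−1)^{1·-4·2}·(-1)^-4·(-1)^1 = -1.
v=29: a=29^0·(≡8), b=29^-2·(≡27) mod 29; (8|29)=-1, (27|29)=-1; (−1)^{0·-2·14}·(-1)^-2·(-1)^0 = +1.
v=∞: 16835 > 0 and 37 > 0  ⇒  (a,b)_∞ = +1.
v=13: a=13^1·(≡11), b=13^2·(≡5) mod 13; (11|13)=-1, (5|13)=-1; (−1)^{1·2·6}·(-1)^2·(-1)^1 = -1.
v=11: a=11^0·(≡4), b=11^4·(≡1) mod 11; (4|11)=+1, (1|11)=+1; (−1)^{0·4·5}·(+1)^4·(+1)^0 = +1.
v=37: a=37^1·(≡16), b=37^3·(≡3) mod 37; (16|37)=+1, (3|37)=+1; (−1)^{1·3·18}·(+1)^3·(+1)^1 = +1.
v=2: v_2(a)=6, v_2(b)=34; units ≡ 3, 5 (mod 8); ε·ε+αω+βω = 1·0+6·1+34·1 ≡ 0  ⇒  (a,b)_2 = +1.
v=3: a=3^6·(≡2), b=3^8·(≡1) mod 3; (2|3)=-1, (1|3)=+1; (−1)^{6·8·1}·(-1)^8·(+1)^6 = +1.
(16835, 37 / ℚ) ramifies at {5, 13}: a division algebra.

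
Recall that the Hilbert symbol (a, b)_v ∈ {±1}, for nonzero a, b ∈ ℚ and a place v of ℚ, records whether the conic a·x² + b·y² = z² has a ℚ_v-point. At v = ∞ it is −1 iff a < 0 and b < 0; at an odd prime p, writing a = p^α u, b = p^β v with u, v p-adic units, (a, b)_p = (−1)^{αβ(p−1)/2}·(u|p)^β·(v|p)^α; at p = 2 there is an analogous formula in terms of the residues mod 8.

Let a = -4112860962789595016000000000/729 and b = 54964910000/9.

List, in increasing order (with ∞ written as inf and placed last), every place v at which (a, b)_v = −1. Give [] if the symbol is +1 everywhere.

[2, 7]

Mod squares: a ≡ -85085, b ≡ 19019. Check v ∈ {∞, 2, 3, 5, 7, 11, 13, 17, 19}.
v=∞: -85085 < 0 and 19019 > 0  ⇒  (a,b)_∞ = +1.
v=2: v_2(a)=12, v_2(b)=4; units ≡ 3, 3 (mod 8); ε·ε+αω+βω = 1·1+12·1+4·1 ≡ 1  ⇒  (a,b)_2 = -1.
v=11: a=11^3·(≡1), b=11^1·(≡8) mod 11; (1|11)=+1, (8|11)=-1; (−1)^{3·1·5}·(+1)^1·(-1)^3 = +1.
v=5: a=5^9·(≡2), b=5^4·(≡4) mod 5; (2|5)=-1, (4|5)=+1; (−1)^{9·4·2}·(-1)^4·(+1)^9 = +1.
v=13: a=13^3·(≡6), b=13^1·(≡7) mod 13; (6|13)=-1, (7|13)=-1; (−1)^{3·1·6}·(-1)^1·(-1)^3 = +1.
v=19: a=19^2·(≡9), b=19^1·(≡3) mod 19; (9|19)=+1, (3|19)=-1; (−1)^{2·1·9}·(+1)^1·(-1)^2 = +1.
v=7: a=7^3·(≡1), b=7^1·(≡4) mod 7; (1|7)=+1, (4|7)=+1; (−1)^{3·1·3}·(+1)^1·(+1)^3 = -1.
v=17: a=17^5·(≡5), b=17^2·(≡2) mod 17; (5|17)=-1, (2|17)=+1; (−1)^{5·2·8}·(-1)^2·(+1)^5 = +1.
v=3: a=3^-6·(≡1), b=3^-2·(≡2) mod 3; (1|3)=+1, (2|3)=-1; (−1)^{-6·-2·1}·(+1)^-2·(-1)^-6 = +1.
Ram(-85085, 19019) = {2, 7}; no ℚ_2-point on the conic.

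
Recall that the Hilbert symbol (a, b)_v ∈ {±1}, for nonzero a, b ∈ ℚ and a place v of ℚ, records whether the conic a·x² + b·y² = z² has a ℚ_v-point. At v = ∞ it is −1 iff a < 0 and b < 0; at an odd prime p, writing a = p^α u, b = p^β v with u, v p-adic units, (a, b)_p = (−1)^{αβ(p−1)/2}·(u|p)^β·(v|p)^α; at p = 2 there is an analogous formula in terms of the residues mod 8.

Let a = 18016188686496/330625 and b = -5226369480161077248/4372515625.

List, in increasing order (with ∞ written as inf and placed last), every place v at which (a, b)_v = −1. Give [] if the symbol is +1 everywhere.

(a, b) ≡ (6118266, -92378) mod (ℚ^×)²; places V = {2, 3, 5, 7, 11, 13, 17, 19, 23, 41, ∞}.
(a,b)_5: α=-4, u≡4; β=-6, v≡2 (mod 5); (4|5)=+1, (2|5)=-1; sign (−1)^0·+1^-6·-1^-4 = +1.
(a,b)_19: α=1, u≡12; β=1, v≡2 (mod 19); (12|19)=-1, (2|19)=-1; sign (−1)^1·-1^1·-1^1 = -1.
(a,b)_17: α=1, u≡16; β=1, v≡6 (mod 17); (16|17)=+1, (6|17)=-1; sign (−1)^0·+1^1·-1^1 = -1.
(a,b)_7: α=1, u≡4; β=4, v≡4 (mod 7); (4|7)=+1, (4|7)=+1; sign (−1)^0·+1^4·+1^1 = +1.
(a,b)_11: α=3, u≡7; β=1, v≡8 (mod 11); (7|11)=-1, (8|11)=-1; sign (−1)^1·-1^1·-1^3 = -1.
(a,b)_3: α=3, u≡1; β=4, v≡1 (mod 3); (1|3)=+1, (1|3)=+1; sign (−1)^0·+1^4·+1^3 = +1.
(a,b)_∞: sgn(6118266)=+, sgn(-92378)=−, so +1.
(a,b)_23: α=-2, u≡16; β=-4, v≡1 (mod 23); (16|23)=+1, (1|23)=+1; sign (−1)^0·+1^-4·+1^-2 = +1.
(a,b)_13: α=2, u≡2; β=3, v≡7 (mod 13); (2|13)=-1, (7|13)=-1; sign (−1)^0·-1^3·-1^2 = -1.
(a,b)_2: α=5, β=11; u≡5, v≡3 (mod 8); ε(u)ε(v)=0·1, αω(v)=5·1, βω(u)=11·1; sum ≡ 0  ⇒  +1.
(a,b)_41: α=1, u≡29; β=2, v≡16 (mod 41); (29|41)=-1, (16|41)=+1; sign (−1)^0·-1^2·+1^1 = +1.
Ram(6118266, -92378) = {11, 13, 17, 19}; no ℚ_11-point on the conic.

[11, 13, 17, 19]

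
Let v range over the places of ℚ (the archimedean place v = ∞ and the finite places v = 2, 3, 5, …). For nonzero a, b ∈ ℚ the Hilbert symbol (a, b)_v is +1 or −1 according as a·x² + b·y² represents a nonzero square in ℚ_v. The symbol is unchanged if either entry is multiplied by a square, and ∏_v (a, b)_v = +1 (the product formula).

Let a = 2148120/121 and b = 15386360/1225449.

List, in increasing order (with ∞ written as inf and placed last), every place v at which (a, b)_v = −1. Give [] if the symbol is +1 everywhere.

Mod squares: a ≡ 6630, b ≡ 110. Check v ∈ {∞, 2, 3, 5, 11, 13, 17, 41}.
v=17: a=17^1·(≡8), b=17^2·(≡16) mod 17; (8|17)=+1, (16|17)=+1; (−1)^{1·2·8}·(+1)^2·(+1)^1 = +1.
v=3: a=3^5·(≡2), b=3^-6·(≡2) mod 3; (2|3)=-1, (2|3)=-1; (−1)^{5·-6·1}·(-1)^-6·(-1)^5 = -1.
v=13: a=13^1·(≡9), b=13^0·(≡7) mod 13; (9|13)=+1, (7|13)=-1; (−1)^{1·0·6}·(+1)^0·(-1)^1 = -1.
v=11: a=11^-2·(≡7), b=11^3·(≡2) mod 11; (7|11)=-1, (2|11)=-1; (−1)^{-2·3·5}·(-1)^3·(-1)^-2 = -1.
v=∞: 6630 > 0 and 110 > 0  ⇒  (a,b)_∞ = +1.
v=2: v_2(a)=3, v_2(b)=3; units ≡ 3, 7 (mod 8); ε·ε+αω+βω = 1·1+3·0+3·1 ≡ 0  ⇒  (a,b)_2 = +1.
v=41: a=41^0·(≡17), b=41^-2·(≡27) mod 41; (17|41)=-1, (27|41)=-1; (−1)^{0·-2·20}·(-1)^-2·(-1)^0 = +1.
v=5: a=5^1·(≡4), b=5^1·(≡3) mod 5; (4|5)=+1, (3|5)=-1; (−1)^{1·1·2}·(+1)^1·(-1)^1 = -1.
Ram(6630, 110) = {3, 5, 11, 13}; no ℚ_3-point on the conic.

[3, 5, 11, 13]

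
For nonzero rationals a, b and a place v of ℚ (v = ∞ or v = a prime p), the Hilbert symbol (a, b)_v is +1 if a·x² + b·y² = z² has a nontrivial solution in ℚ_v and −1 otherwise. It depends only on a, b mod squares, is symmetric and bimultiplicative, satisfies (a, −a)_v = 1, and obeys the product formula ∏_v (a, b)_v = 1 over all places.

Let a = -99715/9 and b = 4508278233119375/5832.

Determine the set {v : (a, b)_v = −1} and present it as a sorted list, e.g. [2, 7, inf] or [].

[2, 5, 11, 13, 31, 47]

Mod squares: a ≡ -2035, b ≡ 719758. Check v ∈ {∞, 2, 3, 5, 7, 11, 13, 19, 31, 37, 47}.
v=7: a=7^2·(≡1), b=7^0·(≡1) mod 7; (1|7)=+1, (1|7)=+1; (−1)^{2·0·3}·(+1)^0·(+1)^2 = +1.
v=5: a=5^1·(≡3), b=5^4·(≡3) mod 5; (3|5)=-1, (3|5)=-1; (−1)^{1·4·2}·(-1)^4·(-1)^1 = -1.
v=13: a=13^0·(≡11), b=13^1·(≡9) mod 13; (11|13)=-1, (9|13)=+1; (−1)^{0·1·6}·(-1)^1·(+1)^0 = -1.
v=∞: -2035 < 0 and 719758 > 0  ⇒  (a,b)_∞ = +1.
v=3: a=3^-2·(≡2), b=3^-6·(≡1) mod 3; (2|3)=-1, (1|3)=+1; (−1)^{-2·-6·1}·(-1)^-6·(+1)^-2 = +1.
v=19: a=19^0·(≡6), b=19^1·(≡13) mod 19; (6|19)=+1, (13|19)=-1; (−1)^{0·1·9}·(+1)^1·(-1)^0 = +1.
v=37: a=37^1·(≡13), b=37^2·(≡10) mod 37; (13|37)=-1, (10|37)=+1; (−1)^{1·2·18}·(-1)^2·(+1)^1 = +1.
v=31: a=31^0·(≡22), b=31^1·(≡30) mod 31; (22|31)=-1, (30|31)=-1; (−1)^{0·1·15}·(-1)^1·(-1)^0 = -1.
v=2: v_2(a)=0, v_2(b)=-3; units ≡ 5, 7 (mod 8); ε·ε+αω+βω = 0·1+0·0+-3·1 ≡ 1  ⇒  (a,b)_2 = -1.
v=47: a=47^0·(≡23), b=47^1·(≡5) mod 47; (23|47)=-1, (5|47)=-1; (−1)^{0·1·23}·(-1)^1·(-1)^0 = -1.
v=11: a=11^1·(≡6), b=11^4·(≡7) mod 11; (6|11)=-1, (7|11)=-1; (−1)^{1·4·5}·(-1)^4·(-1)^1 = -1.
|Ram(-2035, 719758)| = 6, even; anisotropic at {2, 5, 11, 13, 31, 47}.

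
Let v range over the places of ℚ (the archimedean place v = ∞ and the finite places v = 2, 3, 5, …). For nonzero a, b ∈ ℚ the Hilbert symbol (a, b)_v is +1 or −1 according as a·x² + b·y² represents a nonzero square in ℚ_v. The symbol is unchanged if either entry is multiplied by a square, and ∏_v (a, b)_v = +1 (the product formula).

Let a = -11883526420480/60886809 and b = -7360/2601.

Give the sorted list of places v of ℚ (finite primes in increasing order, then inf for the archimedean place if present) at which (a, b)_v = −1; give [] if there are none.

[2, 5, 11, 13, 23, inf]

Mod squares: a ≡ -41470, b ≡ -115. Check v ∈ {∞, 2, 3, 5, 11, 13, 17, 23, 29}.
v=23: a=23^4·(≡15), b=23^1·(≡1) mod 23; (15|23)=-1, (1|23)=+1; (−1)^{4·1·11}·(-1)^1·(+1)^4 = -1.
v=∞: -41470 < 0 and -115 < 0  ⇒  (a,b)_∞ = -1.
v=13: a=13^1·(≡5), b=13^0·(≡11) mod 13; (5|13)=-1, (11|13)=-1; (−1)^{1·0·6}·(-1)^0·(-1)^1 = -1.
v=11: a=11^1·(≡5), b=11^0·(≡2) mod 11; (5|11)=+1, (2|11)=-1; (−1)^{1·0·5}·(+1)^0·(-1)^1 = -1.
v=29: a=29^1·(≡1), b=29^0·(≡9) mod 29; (1|29)=+1, (9|29)=+1; (−1)^{1·0·14}·(+1)^0·(+1)^1 = +1.
v=17: a=17^-4·(≡5), b=17^-2·(≡2) mod 17; (5|17)=-1, (2|17)=+1; (−1)^{-4·-2·8}·(-1)^-2·(+1)^-4 = +1.
v=2: v_2(a)=11, v_2(b)=6; units ≡ 1, 5 (mod 8); ε·ε+αω+βω = 0·0+11·1+6·0 ≡ 1  ⇒  (a,b)_2 = -1.
v=3: a=3^-6·(≡2), b=3^-2·(≡2) mod 3; (2|3)=-1, (2|3)=-1; (−1)^{-6·-2·1}·(-1)^-2·(-1)^-6 = +1.
v=5: a=5^1·(≡1), b=5^1·(≡3) mod 5; (1|5)=+1, (3|5)=-1; (−1)^{1·1·2}·(+1)^1·(-1)^1 = -1.
Ram(-41470, -115) = {2, 5, 11, 13, 23, ∞}; no ℚ_2-point on the conic.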